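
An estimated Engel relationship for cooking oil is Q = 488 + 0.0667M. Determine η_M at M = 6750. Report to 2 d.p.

At M = 6750: Q = 938.225.
dQ/dM = 0.0667.
η = (dQ/dM)·(M/Q) = 0.0667 × (6750/938.225) = 0.48.

0.48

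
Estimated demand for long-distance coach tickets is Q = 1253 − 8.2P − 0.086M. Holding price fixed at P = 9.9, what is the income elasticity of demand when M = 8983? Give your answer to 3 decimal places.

At P = 9.9, M = 8983: Q = 399.282.
Holding P constant, ∂Q/∂M = −0.086.
η_M = (∂Q/∂M)·(M/Q) = -0.086 × (8983/399.282) = -1.935.

-1.935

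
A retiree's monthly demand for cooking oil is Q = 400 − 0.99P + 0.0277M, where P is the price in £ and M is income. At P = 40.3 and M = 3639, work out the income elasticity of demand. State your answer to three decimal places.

At P = 40.3, M = 3639: Q = 460.903.
Holding P constant, ∂Q/∂M = 0.0277.
η_M = (∂Q/∂M)·(M/Q) = 0.0277 × (3639/460.903) = 0.219.

0.219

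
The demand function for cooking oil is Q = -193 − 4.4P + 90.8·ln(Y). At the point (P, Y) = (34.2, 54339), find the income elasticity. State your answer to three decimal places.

0.140

At P = 34.2, Y = 54339: Q = 646.512.
Holding P constant, ∂Q/∂Y = 90.8/Y = 0.00167099.
η_Y = (∂Q/∂Y)·(Y/Q) = 0.00167099 × (54339/646.512) = 0.140.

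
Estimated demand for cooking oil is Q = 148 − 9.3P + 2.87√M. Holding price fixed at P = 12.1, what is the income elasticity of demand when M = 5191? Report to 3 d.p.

At P = 12.1, M = 5191: Q = 242.249.
Holding P constant, ∂Q/∂M = 2.87/(2√M) = 0.0199171.
η_M = (∂Q/∂M)·(M/Q) = 0.0199171 × (5191/242.249) = 0.427.

0.427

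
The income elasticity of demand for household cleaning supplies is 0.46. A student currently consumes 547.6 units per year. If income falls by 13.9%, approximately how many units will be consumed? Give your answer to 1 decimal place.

512.6

%ΔQ ≈ η × %ΔI = 0.46 × (-13.9%) = -6.394%.
New Q ≈ 547.6 × (1 − 0.06394) = 512.6.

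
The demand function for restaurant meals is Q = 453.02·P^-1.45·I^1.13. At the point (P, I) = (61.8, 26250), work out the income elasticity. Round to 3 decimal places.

For a multiplicative demand Q = A·P^α·I^β, the income elasticity is β everywhere.
Here β = 1.13, so η = 1.130.

1.130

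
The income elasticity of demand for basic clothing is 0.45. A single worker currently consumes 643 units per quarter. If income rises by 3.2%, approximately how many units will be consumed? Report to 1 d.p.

%ΔQ ≈ η × %ΔI = 0.45 × 3.2% = 1.44%.
New Q ≈ 643 × (1 + 0.0144) = 652.3.

652.3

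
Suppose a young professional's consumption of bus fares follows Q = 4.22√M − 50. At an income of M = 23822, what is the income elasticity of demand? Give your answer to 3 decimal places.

0.542

At M = 23822: Q = 601.331.
dQ/dM = 4.22/(2√M) = 0.0136708 at this income.
η = (dQ/dM)·(M/Q) = 0.0136708 × (23822/601.331) = 0.542.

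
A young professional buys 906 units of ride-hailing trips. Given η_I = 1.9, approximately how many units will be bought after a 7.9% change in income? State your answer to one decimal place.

1042.0

%ΔQ ≈ η × %ΔI = 1.9 × 7.9% = 15.01%.
New Q ≈ 906 × (1 + 0.1501) = 1042.0.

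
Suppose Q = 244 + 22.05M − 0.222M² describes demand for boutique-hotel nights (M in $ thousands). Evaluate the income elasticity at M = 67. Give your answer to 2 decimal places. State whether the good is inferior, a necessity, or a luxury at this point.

-0.71 (inferior good)

At M = 67: Q = 724.7920.
dQ/dM = 22.05 − 0.444M = -7.69800.
η = (dQ/dM)·(M/Q) = -7.69800 × (67/724.7920) = -0.71.
η < 0 ⇒ inferior good.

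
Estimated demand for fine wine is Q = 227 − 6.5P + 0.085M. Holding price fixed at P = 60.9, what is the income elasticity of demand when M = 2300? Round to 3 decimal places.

7.336

At P = 60.9, M = 2300: Q = 26.650.
Holding P constant, ∂Q/∂M = 0.085.
η_M = (∂Q/∂M)·(M/Q) = 0.085 × (2300/26.650) = 7.336.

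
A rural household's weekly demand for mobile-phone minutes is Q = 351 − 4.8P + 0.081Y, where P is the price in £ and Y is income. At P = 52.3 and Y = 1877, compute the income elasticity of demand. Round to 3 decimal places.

0.603

At P = 52.3, Y = 1877: Q = 251.997.
Holding P constant, ∂Q/∂Y = 0.081.
η_Y = (∂Q/∂Y)·(Y/Q) = 0.081 × (1877/251.997) = 0.603.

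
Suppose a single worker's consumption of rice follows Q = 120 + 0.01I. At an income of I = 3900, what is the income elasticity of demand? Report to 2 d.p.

At I = 3900: Q = 159.000.
dQ/dI = 0.01.
η = (dQ/dI)·(I/Q) = 0.01 × (3900/159.000) = 0.25.

0.25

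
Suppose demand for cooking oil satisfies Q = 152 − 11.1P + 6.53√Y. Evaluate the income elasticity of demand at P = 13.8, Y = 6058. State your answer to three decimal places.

0.501

At P = 13.8, Y = 6058: Q = 507.071.
Holding P constant, ∂Q/∂Y = 6.53/(2√Y) = 0.0419487.
η_Y = (∂Q/∂Y)·(Y/Q) = 0.0419487 × (6058/507.071) = 0.501.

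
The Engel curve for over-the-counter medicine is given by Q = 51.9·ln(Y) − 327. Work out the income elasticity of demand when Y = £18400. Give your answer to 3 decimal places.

0.284

At Y = 18400: Q = 182.663.
dQ/dY = 51.9/Y = 0.00282065 at this income.
η = (dQ/dY)·(Y/Q) = 0.00282065 × (18400/182.663) = 0.284.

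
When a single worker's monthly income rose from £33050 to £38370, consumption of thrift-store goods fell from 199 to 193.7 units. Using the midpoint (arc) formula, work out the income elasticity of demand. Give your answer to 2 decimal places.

-0.18

ΔQ = 193.7 − 199 = -5.3; midpoint Q̄ = (199 + 193.7)/2 = 196.35.
ΔI = 38370 − 33050 = 5320; midpoint Ī = (33050 + 38370)/2 = 35710.
η = (ΔQ/Q̄) ÷ (ΔI/Ī) = (-5.3/196.35) ÷ (5320/35710) = -0.18.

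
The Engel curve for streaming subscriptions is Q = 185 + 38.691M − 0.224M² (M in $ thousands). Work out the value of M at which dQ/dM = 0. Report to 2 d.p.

86.36

dQ/dM = 38.691 − 0.448M.
The good is inferior where dQ/dM < 0. Setting dQ/dM = 0 gives M = 38.691 / 0.448 = 86.36.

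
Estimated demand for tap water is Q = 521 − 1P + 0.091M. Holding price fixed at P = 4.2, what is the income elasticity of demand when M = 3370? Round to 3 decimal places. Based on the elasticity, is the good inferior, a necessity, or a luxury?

At P = 4.2, M = 3370: Q = 823.470.
Holding P constant, ∂Q/∂M = 0.091.
η_M = (∂Q/∂M)·(M/Q) = 0.091 × (3370/823.470) = 0.372.
Since 0 < η < 1, this is a necessity.

0.372 (necessity)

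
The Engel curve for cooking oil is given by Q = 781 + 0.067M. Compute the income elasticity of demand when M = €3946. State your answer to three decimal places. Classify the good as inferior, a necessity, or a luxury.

0.253 (necessity)

At M = 3946: Q = 1045.382.
dQ/dM = 0.067.
η = (dQ/dM)·(M/Q) = 0.067 × (3946/1045.382) = 0.253.
Since 0 < η < 1, the good is a necessity.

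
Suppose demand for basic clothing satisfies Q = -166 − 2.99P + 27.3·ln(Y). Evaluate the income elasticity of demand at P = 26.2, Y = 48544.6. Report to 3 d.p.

0.543

At P = 26.2, Y = 48544.6: Q = 50.236.
Holding P constant, ∂Q/∂Y = 27.3/Y = 0.000562369.
η_Y = (∂Q/∂Y)·(Y/Q) = 0.000562369 × (48544.6/50.236) = 0.543.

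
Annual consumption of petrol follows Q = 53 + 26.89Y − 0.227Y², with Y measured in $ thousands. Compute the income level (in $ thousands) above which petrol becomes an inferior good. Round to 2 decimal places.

59.23

dQ/dY = 26.89 − 0.454Y.
The good is inferior where dQ/dY < 0. Setting dQ/dY = 0 gives Y = 26.89 / 0.454 = 59.23.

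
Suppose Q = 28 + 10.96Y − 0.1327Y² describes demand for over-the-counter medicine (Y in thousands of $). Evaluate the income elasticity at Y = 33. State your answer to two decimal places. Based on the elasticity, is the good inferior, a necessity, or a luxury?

0.30 (necessity)

At Y = 33: Q = 245.1697.
dQ/dY = 10.96 − 0.2654Y = 2.20180.
η = (dQ/dY)·(Y/Q) = 2.20180 × (33/245.1697) = 0.30.
0 < η < 1 ⇒ necessity.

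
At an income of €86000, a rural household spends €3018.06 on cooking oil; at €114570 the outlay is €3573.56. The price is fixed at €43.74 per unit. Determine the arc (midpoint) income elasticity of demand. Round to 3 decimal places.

0.592

With a constant price, Q₁ = 3018.06/43.74 = 69.000 and Q₂ = 3573.56/43.74 = 81.700 (equivalently, work directly with expenditure since P cancels).
Midpoint %ΔQ = (3573.56 − 3018.06)/3295.81 = 0.16855; midpoint %ΔI = (114570 − 86000)/100285 = 0.28489.
η = 0.16855 / 0.28489 = 0.592.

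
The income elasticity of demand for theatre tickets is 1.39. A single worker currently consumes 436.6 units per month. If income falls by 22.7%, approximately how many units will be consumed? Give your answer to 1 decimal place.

298.8

%ΔQ ≈ η × %ΔI = 1.39 × (-22.7%) = -31.553%.
New Q ≈ 436.6 × (1 − 0.31553) = 298.8.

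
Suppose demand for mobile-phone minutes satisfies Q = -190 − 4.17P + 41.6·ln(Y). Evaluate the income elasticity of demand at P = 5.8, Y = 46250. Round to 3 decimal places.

At P = 5.8, Y = 46250: Q = 232.674.
Holding P constant, ∂Q/∂Y = 41.6/Y = 0.000899459.
η_Y = (∂Q/∂Y)·(Y/Q) = 0.000899459 × (46250/232.674) = 0.179.

0.179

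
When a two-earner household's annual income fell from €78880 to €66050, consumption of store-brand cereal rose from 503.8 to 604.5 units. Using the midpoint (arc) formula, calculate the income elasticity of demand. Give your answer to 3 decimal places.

ΔQ = 604.5 − 503.8 = 100.7; midpoint Q̄ = (503.8 + 604.5)/2 = 554.15.
ΔI = 66050 − 78880 = -12830; midpoint Ī = (78880 + 66050)/2 = 72465.
η = (ΔQ/Q̄) ÷ (ΔI/Ī) = (100.7/554.15) ÷ (-12830/72465) = -1.026.

-1.026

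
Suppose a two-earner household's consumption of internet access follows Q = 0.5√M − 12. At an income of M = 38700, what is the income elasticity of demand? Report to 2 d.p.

At M = 38700: Q = 86.362.
dQ/dM = 0.5/(2√M) = 0.00127082 at this income.
η = (dQ/dM)·(M/Q) = 0.00127082 × (38700/86.362) = 0.57.

0.57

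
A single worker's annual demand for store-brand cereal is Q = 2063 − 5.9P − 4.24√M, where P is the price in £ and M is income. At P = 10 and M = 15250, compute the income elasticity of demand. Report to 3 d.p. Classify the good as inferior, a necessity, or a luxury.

-0.177 (inferior good)

At P = 10, M = 15250: Q = 1480.399.
Holding P constant, ∂Q/∂M = -4.24/(2√M) = -0.0171673.
η_M = (∂Q/∂M)·(M/Q) = -0.0171673 × (15250/1480.399) = -0.177.
Since η < 0, this is an inferior good.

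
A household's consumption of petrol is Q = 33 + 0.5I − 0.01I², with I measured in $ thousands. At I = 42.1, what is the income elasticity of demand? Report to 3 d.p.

-0.396

At I = 42.1: Q = 36.3259.
dQ/dI = 0.5 − 0.02I = -0.34200.
η = (dQ/dI)·(I/Q) = -0.34200 × (42.1/36.3259) = -0.396.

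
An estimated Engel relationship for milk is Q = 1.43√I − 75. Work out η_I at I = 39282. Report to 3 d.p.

At I = 39282: Q = 208.422.
dQ/dI = 1.43/(2√I) = 0.00360752 at this income.
η = (dQ/dI)·(I/Q) = 0.00360752 × (39282/208.422) = 0.680.

0.680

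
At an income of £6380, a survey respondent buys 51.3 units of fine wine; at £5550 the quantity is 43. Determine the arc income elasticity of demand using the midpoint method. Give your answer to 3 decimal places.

ΔQ = 43 − 51.3 = -8.3; midpoint Q̄ = (51.3 + 43)/2 = 47.15.
ΔI = 5550 − 6380 = -830; midpoint Ī = (6380 + 5550)/2 = 5965.
η = (ΔQ/Q̄) ÷ (ΔI/Ī) = (-8.3/47.15) ÷ (-830/5965) = 1.265.

1.265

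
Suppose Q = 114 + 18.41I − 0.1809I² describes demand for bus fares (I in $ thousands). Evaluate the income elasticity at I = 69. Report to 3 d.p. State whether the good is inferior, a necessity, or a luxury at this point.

-0.865 (inferior good)

At I = 69: Q = 523.0251.
dQ/dI = 18.41 − 0.3618I = -6.55420.
η = (dQ/dI)·(I/Q) = -6.55420 × (69/523.0251) = -0.865.
η < 0 ⇒ inferior good.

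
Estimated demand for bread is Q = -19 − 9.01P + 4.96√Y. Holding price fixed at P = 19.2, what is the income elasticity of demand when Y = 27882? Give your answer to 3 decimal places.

At P = 19.2, Y = 27882: Q = 636.224.
Holding P constant, ∂Q/∂Y = 4.96/(2√Y) = 0.0148522.
η_Y = (∂Q/∂Y)·(Y/Q) = 0.0148522 × (27882/636.224) = 0.651.

0.651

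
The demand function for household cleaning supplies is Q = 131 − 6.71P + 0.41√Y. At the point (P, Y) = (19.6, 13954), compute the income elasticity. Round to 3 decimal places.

0.505

At P = 19.6, Y = 13954: Q = 47.916.
Holding P constant, ∂Q/∂Y = 0.41/(2√Y) = 0.00173542.
η_Y = (∂Q/∂Y)·(Y/Q) = 0.00173542 × (13954/47.916) = 0.505.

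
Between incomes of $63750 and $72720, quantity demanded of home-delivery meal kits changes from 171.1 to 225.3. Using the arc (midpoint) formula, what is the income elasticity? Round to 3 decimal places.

2.080

ΔQ = 225.3 − 171.1 = 54.2; midpoint Q̄ = (171.1 + 225.3)/2 = 198.2.
ΔI = 72720 − 63750 = 8970; midpoint Ī = (63750 + 72720)/2 = 68235.
η = (ΔQ/Q̄) ÷ (ΔI/Ī) = (54.2/198.2) ÷ (8970/68235) = 2.080.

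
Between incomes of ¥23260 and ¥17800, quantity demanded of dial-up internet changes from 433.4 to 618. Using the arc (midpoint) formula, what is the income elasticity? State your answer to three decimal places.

ΔQ = 618 − 433.4 = 184.6; midpoint Q̄ = (433.4 + 618)/2 = 525.7.
ΔI = 17800 − 23260 = -5460; midpoint Ī = (23260 + 17800)/2 = 20530.
η = (ΔQ/Q̄) ÷ (ΔI/Ī) = (184.6/525.7) ÷ (-5460/20530) = -1.320.

-1.320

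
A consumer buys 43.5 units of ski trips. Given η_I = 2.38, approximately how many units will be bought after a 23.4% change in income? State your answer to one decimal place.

67.7

%ΔQ ≈ η × %ΔI = 2.38 × 23.4% = 55.692%.
New Q ≈ 43.5 × (1 + 0.55692) = 67.7.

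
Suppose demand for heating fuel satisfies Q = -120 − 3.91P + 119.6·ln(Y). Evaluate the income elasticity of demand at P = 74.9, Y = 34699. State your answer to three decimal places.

0.143

At P = 74.9, Y = 34699: Q = 837.495.
Holding P constant, ∂Q/∂Y = 119.6/Y = 0.00344679.
η_Y = (∂Q/∂Y)·(Y/Q) = 0.00344679 × (34699/837.495) = 0.143.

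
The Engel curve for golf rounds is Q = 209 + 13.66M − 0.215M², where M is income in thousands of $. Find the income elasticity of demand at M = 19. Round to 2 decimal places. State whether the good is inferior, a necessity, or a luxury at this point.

At M = 19: Q = 390.9250.
dQ/dM = 13.66 − 0.43M = 5.49000.
η = (dQ/dM)·(M/Q) = 5.49000 × (19/390.9250) = 0.27.
0 < η < 1 ⇒ necessity.

0.27 (necessity)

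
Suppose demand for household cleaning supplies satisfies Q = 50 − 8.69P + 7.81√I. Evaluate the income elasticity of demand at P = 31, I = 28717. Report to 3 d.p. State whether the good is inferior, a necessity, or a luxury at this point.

0.599 (necessity)

At P = 31, I = 28717: Q = 1104.100.
Holding P constant, ∂Q/∂I = 7.81/(2√I) = 0.0230437.
η_I = (∂Q/∂I)·(I/Q) = 0.0230437 × (28717/1104.100) = 0.599.
Since 0 < η < 1, this is a necessity.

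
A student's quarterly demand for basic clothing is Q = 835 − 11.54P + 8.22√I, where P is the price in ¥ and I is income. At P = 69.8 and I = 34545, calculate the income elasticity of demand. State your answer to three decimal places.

0.491

At P = 69.8, I = 34545: Q = 1557.301.
Holding P constant, ∂Q/∂I = 8.22/(2√I) = 0.0221131.
η_I = (∂Q/∂I)·(I/Q) = 0.0221131 × (34545/1557.301) = 0.491.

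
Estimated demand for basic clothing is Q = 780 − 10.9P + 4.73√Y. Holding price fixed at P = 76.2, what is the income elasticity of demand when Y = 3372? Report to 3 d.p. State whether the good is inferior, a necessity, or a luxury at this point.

At P = 76.2, Y = 3372: Q = 224.086.
Holding P constant, ∂Q/∂Y = 4.73/(2√Y) = 0.0407275.
η_Y = (∂Q/∂Y)·(Y/Q) = 0.0407275 × (3372/224.086) = 0.613.
Since 0 < η < 1, this is a necessity.

0.613 (necessity)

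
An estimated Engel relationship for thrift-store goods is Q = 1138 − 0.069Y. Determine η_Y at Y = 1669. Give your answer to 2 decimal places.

-0.11

At Y = 1669: Q = 1022.839.
dQ/dY = −0.069.
η = (dQ/dY)·(Y/Q) = -0.069 × (1669/1022.839) = -0.11.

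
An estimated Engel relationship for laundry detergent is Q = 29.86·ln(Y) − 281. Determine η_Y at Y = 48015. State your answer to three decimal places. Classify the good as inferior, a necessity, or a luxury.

At Y = 48015: Q = 40.869.
dQ/dY = 29.86/Y = 0.000621889 at this income.
η = (dQ/dY)·(Y/Q) = 0.000621889 × (48015/40.869) = 0.731.
Since 0 < η < 1, the good is a necessity.

0.731 (necessity)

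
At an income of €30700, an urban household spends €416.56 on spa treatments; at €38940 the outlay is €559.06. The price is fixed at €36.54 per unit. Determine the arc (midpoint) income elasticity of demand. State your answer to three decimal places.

1.234

With a constant price, Q₁ = 416.56/36.54 = 11.400 and Q₂ = 559.06/36.54 = 15.300 (equivalently, work directly with expenditure since P cancels).
Midpoint %ΔQ = (559.06 − 416.56)/487.81 = 0.29212; midpoint %ΔI = (38940 − 30700)/34820 = 0.23665.
η = 0.29212 / 0.23665 = 1.234.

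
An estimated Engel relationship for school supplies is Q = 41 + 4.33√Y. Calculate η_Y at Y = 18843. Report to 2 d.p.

0.47

At Y = 18843: Q = 635.378.
dQ/dY = 4.33/(2√Y) = 0.0157719 at this income.
η = (dQ/dY)·(Y/Q) = 0.0157719 × (18843/635.378) = 0.47.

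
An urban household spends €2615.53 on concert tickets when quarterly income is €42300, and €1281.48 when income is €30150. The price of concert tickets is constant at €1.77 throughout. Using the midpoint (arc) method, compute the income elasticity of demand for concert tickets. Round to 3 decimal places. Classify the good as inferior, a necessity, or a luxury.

With a constant price, Q₁ = 2615.53/1.77 = 1477.701 and Q₂ = 1281.48/1.77 = 724.000 (equivalently, work directly with expenditure since P cancels).
Midpoint %ΔQ = (1281.48 − 2615.53)/1948.51 = -0.68465; midpoint %ΔI = (30150 − 42300)/36225 = -0.33540.
η = -0.68465 / -0.33540 = 2.041.
η > 1 ⇒ luxury.

2.041 (luxury)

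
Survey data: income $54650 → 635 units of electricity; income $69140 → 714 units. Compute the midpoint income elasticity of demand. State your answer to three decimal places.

0.500

ΔQ = 714 − 635 = 79; midpoint Q̄ = (635 + 714)/2 = 674.5.
ΔI = 69140 − 54650 = 14490; midpoint Ī = (54650 + 69140)/2 = 61895.
η = (ΔQ/Q̄) ÷ (ΔI/Ī) = (79/674.5) ÷ (14490/61895) = 0.500.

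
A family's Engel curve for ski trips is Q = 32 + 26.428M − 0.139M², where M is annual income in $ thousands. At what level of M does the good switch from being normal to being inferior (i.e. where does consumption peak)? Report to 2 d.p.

95.06

dQ/dM = 26.428 − 0.278M.
The good is inferior where dQ/dM < 0. Setting dQ/dM = 0 gives M = 26.428 / 0.278 = 95.06.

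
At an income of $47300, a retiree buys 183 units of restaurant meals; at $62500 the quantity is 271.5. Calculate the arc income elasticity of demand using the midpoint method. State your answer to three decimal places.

1.407

ΔQ = 271.5 − 183 = 88.5; midpoint Q̄ = (183 + 271.5)/2 = 227.25.
ΔI = 62500 − 47300 = 15200; midpoint Ī = (47300 + 62500)/2 = 54900.
η = (ΔQ/Q̄) ÷ (ΔI/Ī) = (88.5/227.25) ÷ (15200/54900) = 1.407.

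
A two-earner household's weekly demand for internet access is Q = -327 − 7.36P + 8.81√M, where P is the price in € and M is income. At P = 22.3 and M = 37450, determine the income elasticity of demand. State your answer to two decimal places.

At P = 22.3, M = 37450: Q = 1213.783.
Holding P constant, ∂Q/∂M = 8.81/(2√M) = 0.0227625.
η_M = (∂Q/∂M)·(M/Q) = 0.0227625 × (37450/1213.783) = 0.70.

0.70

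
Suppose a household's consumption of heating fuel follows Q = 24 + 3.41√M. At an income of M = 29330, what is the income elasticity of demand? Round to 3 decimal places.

At M = 29330: Q = 607.997.
dQ/dM = 3.41/(2√M) = 0.00995562 at this income.
η = (dQ/dM)·(M/Q) = 0.00995562 × (29330/607.997) = 0.480.

0.480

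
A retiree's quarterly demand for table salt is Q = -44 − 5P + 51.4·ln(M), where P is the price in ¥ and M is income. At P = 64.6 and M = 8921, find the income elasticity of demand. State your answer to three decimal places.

At P = 64.6, M = 8921: Q = 100.543.
Holding P constant, ∂Q/∂M = 51.4/M = 0.00576169.
η_M = (∂Q/∂M)·(M/Q) = 0.00576169 × (8921/100.543) = 0.511.

0.511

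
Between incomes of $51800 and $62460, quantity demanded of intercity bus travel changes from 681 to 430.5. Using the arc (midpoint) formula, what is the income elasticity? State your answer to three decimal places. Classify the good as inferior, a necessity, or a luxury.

-2.416 (inferior good)

ΔQ = 430.5 − 681 = -250.5; midpoint Q̄ = (681 + 430.5)/2 = 555.75.
ΔI = 62460 − 51800 = 10660; midpoint Ī = (51800 + 62460)/2 = 57130.
η = (ΔQ/Q̄) ÷ (ΔI/Ī) = (-250.5/555.75) ÷ (10660/57130) = -2.416.
η < 0 ⇒ inferior good.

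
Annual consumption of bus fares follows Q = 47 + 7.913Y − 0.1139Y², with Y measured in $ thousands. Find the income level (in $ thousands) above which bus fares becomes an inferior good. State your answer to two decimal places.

dQ/dY = 7.913 − 0.2278Y.
The good is inferior where dQ/dY < 0. Setting dQ/dY = 0 gives Y = 7.913 / 0.2278 = 34.74.

34.74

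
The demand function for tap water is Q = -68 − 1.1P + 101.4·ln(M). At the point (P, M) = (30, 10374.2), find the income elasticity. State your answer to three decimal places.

0.121

At P = 30, M = 10374.2: Q = 836.654.
Holding P constant, ∂Q/∂M = 101.4/M = 0.00977425.
η_M = (∂Q/∂M)·(M/Q) = 0.00977425 × (10374.2/836.654) = 0.121.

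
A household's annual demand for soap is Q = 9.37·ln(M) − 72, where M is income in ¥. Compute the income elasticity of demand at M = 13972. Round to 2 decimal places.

At M = 13972: Q = 17.435.
dQ/dM = 9.37/M = 0.000670627 at this income.
η = (dQ/dM)·(M/Q) = 0.000670627 × (13972/17.435) = 0.54.

0.54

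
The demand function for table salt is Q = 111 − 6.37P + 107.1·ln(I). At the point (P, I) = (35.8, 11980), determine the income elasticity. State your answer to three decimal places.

At P = 35.8, I = 11980: Q = 888.729.
Holding P constant, ∂Q/∂I = 107.1/I = 0.0089399.
η_I = (∂Q/∂I)·(I/Q) = 0.0089399 × (11980/888.729) = 0.121.

0.121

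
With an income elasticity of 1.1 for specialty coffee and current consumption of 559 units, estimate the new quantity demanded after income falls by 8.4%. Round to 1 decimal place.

507.3

%ΔQ ≈ η × %ΔI = 1.1 × (-8.4%) = -9.24%.
New Q ≈ 559 × (1 − 0.0924) = 507.3.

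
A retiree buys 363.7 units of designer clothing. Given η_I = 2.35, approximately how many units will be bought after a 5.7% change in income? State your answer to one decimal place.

%ΔQ ≈ η × %ΔI = 2.35 × 5.7% = 13.395%.
New Q ≈ 363.7 × (1 + 0.13395) = 412.4.

412.4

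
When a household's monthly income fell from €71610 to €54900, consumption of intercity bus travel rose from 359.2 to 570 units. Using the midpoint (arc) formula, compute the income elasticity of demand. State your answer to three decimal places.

-1.718

ΔQ = 570 − 359.2 = 210.8; midpoint Q̄ = (359.2 + 570)/2 = 464.6.
ΔI = 54900 − 71610 = -16710; midpoint Ī = (71610 + 54900)/2 = 63255.
η = (ΔQ/Q̄) ÷ (ΔI/Ī) = (210.8/464.6) ÷ (-16710/63255) = -1.718.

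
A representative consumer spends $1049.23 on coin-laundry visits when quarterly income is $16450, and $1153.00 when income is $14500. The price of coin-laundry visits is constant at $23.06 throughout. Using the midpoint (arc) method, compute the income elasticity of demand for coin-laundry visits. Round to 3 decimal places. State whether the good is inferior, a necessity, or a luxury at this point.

With a constant price, Q₁ = 1049.23/23.06 = 45.500 and Q₂ = 1153.00/23.06 = 50.000 (equivalently, work directly with expenditure since P cancels).
Midpoint %ΔQ = (1153.00 − 1049.23)/1101.12 = 0.09424; midpoint %ΔI = (14500 − 16450)/15475 = -0.12601.
η = 0.09424 / -0.12601 = -0.748.
η < 0 ⇒ inferior good.

-0.748 (inferior good)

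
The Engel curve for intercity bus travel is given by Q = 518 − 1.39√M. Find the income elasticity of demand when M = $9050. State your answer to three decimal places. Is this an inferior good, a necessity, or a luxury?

At M = 9050: Q = 385.767.
dQ/dM = -1.39/(2√M) = -0.00730568 at this income.
η = (dQ/dM)·(M/Q) = -0.00730568 × (9050/385.767) = -0.171.
Since η < 0, the good is an inferior good.

-0.171 (inferior good)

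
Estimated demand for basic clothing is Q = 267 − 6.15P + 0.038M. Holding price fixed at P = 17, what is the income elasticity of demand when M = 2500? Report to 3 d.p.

At P = 17, M = 2500: Q = 257.450.
Holding P constant, ∂Q/∂M = 0.038.
η_M = (∂Q/∂M)·(M/Q) = 0.038 × (2500/257.450) = 0.369.

0.369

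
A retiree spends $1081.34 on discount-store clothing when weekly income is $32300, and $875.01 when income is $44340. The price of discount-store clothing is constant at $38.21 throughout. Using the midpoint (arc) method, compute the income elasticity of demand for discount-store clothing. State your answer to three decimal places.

-0.671

With a constant price, Q₁ = 1081.34/38.21 = 28.300 and Q₂ = 875.01/38.21 = 22.900 (equivalently, work directly with expenditure since P cancels).
Midpoint %ΔQ = (875.01 − 1081.34)/978.18 = -0.21093; midpoint %ΔI = (44340 − 32300)/38320 = 0.31420.
η = -0.21093 / 0.31420 = -0.671.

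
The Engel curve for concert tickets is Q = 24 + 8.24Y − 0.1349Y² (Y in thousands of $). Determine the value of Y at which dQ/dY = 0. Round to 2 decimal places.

30.54

dQ/dY = 8.24 − 0.2698Y.
The good is inferior where dQ/dY < 0. Setting dQ/dY = 0 gives Y = 8.24 / 0.2698 = 30.54.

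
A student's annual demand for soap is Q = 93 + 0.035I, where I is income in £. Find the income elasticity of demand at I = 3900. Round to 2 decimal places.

0.59

At I = 3900: Q = 229.500.
dQ/dI = 0.035.
η = (dQ/dI)·(I/Q) = 0.035 × (3900/229.500) = 0.59.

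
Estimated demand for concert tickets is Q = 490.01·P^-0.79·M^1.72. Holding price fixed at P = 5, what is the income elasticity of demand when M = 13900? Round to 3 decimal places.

1.720

For a multiplicative demand Q = A·P^α·M^β, the income elasticity is β everywhere.
Here β = 1.72, so η = 1.720.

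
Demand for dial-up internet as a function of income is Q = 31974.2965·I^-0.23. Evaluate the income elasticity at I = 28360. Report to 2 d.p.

-0.23

For Q = A·I^β the income elasticity is constant and equal to β.
Here β = -0.23, so η = -0.23.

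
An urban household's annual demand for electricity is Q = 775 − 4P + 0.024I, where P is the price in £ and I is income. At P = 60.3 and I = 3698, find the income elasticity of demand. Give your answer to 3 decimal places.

0.143

At P = 60.3, I = 3698: Q = 622.552.
Holding P constant, ∂Q/∂I = 0.024.
η_I = (∂Q/∂I)·(I/Q) = 0.024 × (3698/622.552) = 0.143.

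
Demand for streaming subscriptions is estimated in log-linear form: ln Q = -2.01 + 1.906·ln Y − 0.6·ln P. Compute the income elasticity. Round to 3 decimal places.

In a log-linear demand, the coefficient on ln Y is the income elasticity.
So η = 1.906.

1.906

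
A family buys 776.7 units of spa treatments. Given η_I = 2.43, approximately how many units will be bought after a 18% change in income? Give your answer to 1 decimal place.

1116.4

%ΔQ ≈ η × %ΔI = 2.43 × 18% = 43.74%.
New Q ≈ 776.7 × (1 + 0.4374) = 1116.4.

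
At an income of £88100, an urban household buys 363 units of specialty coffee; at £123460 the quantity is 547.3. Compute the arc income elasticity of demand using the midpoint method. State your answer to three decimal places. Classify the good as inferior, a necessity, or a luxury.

ΔQ = 547.3 − 363 = 184.3; midpoint Q̄ = (363 + 547.3)/2 = 455.15.
ΔI = 123460 − 88100 = 35360; midpoint Ī = (88100 + 123460)/2 = 105780.
η = (ΔQ/Q̄) ÷ (ΔI/Ī) = (184.3/455.15) ÷ (35360/105780) = 1.211.
η > 1 ⇒ luxury.

1.211 (luxury)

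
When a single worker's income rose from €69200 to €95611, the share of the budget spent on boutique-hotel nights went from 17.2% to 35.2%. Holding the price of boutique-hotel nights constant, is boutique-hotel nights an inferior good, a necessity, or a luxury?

luxury

The budget share rises as income rises, so η > 1.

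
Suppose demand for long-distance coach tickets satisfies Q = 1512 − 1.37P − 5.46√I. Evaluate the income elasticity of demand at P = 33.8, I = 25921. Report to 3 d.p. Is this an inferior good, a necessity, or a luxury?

-0.749 (inferior good)

At P = 33.8, I = 25921: Q = 586.634.
Holding P constant, ∂Q/∂I = -5.46/(2√I) = -0.0169565.
η_I = (∂Q/∂I)·(I/Q) = -0.0169565 × (25921/586.634) = -0.749.
Since η < 0, this is an inferior good.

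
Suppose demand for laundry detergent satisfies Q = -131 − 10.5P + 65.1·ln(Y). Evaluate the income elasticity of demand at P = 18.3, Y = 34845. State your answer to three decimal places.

At P = 18.3, Y = 34845: Q = 357.709.
Holding P constant, ∂Q/∂Y = 65.1/Y = 0.00186827.
η_Y = (∂Q/∂Y)·(Y/Q) = 0.00186827 × (34845/357.709) = 0.182.

0.182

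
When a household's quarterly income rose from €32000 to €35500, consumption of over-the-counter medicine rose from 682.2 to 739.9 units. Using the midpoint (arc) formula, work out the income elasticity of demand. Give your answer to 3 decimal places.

ΔQ = 739.9 − 682.2 = 57.7; midpoint Q̄ = (682.2 + 739.9)/2 = 711.05.
ΔI = 35500 − 32000 = 3500; midpoint Ī = (32000 + 35500)/2 = 33750.
η = (ΔQ/Q̄) ÷ (ΔI/Ī) = (57.7/711.05) ÷ (3500/33750) = 0.782.

0.782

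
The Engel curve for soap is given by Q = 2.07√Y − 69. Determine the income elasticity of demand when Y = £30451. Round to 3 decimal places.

At Y = 30451: Q = 292.219.
dQ/dY = 2.07/(2√Y) = 0.00593116 at this income.
η = (dQ/dY)·(Y/Q) = 0.00593116 × (30451/292.219) = 0.618.

0.618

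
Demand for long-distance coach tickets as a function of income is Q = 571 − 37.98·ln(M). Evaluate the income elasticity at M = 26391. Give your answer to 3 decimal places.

-0.206

At M = 26391: Q = 184.334.
dQ/dM = -37.98/M = -0.00143913 at this income.
η = (dQ/dM)·(M/Q) = -0.00143913 × (26391/184.334) = -0.206.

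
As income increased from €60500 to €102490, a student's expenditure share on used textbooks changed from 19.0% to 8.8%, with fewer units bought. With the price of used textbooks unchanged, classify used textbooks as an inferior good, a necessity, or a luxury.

inferior good

Quantity demanded falls as income rises, so η < 0.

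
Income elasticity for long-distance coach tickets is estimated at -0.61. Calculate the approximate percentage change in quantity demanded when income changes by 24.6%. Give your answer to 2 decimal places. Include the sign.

%ΔQ ≈ η × %ΔI = -0.61 × 24.6% = -15.01%.

-15.01%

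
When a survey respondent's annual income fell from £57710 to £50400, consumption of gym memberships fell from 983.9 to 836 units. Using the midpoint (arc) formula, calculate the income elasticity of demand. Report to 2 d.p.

1.20

ΔQ = 836 − 983.9 = -147.9; midpoint Q̄ = (983.9 + 836)/2 = 909.95.
ΔI = 50400 − 57710 = -7310; midpoint Ī = (57710 + 50400)/2 = 54055.
η = (ΔQ/Q̄) ÷ (ΔI/Ī) = (-147.9/909.95) ÷ (-7310/54055) = 1.20.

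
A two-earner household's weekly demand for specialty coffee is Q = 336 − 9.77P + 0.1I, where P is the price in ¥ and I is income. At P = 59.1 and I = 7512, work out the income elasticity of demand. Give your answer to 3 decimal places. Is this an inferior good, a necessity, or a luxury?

1.474 (luxury)

At P = 59.1, I = 7512: Q = 509.793.
Holding P constant, ∂Q/∂I = 0.1.
η_I = (∂Q/∂I)·(I/Q) = 0.1 × (7512/509.793) = 1.474.
Since η > 1, this is a luxury.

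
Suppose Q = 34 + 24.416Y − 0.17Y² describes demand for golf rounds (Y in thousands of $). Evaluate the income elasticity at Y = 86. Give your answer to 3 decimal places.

-0.473

At Y = 86: Q = 876.4560.
dQ/dY = 24.416 − 0.34Y = -4.82400.
η = (dQ/dY)·(Y/Q) = -4.82400 × (86/876.4560) = -0.473.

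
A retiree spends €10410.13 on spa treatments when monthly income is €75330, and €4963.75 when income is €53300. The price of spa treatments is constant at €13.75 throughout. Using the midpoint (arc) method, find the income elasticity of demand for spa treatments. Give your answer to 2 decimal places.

With a constant price, Q₁ = 10410.13/13.75 = 757.100 and Q₂ = 4963.75/13.75 = 361.000 (equivalently, work directly with expenditure since P cancels).
Midpoint %ΔQ = (4963.75 − 10410.13)/7686.94 = -0.70852; midpoint %ΔI = (53300 − 75330)/64315 = -0.34253.
η = -0.70852 / -0.34253 = 2.07.

2.07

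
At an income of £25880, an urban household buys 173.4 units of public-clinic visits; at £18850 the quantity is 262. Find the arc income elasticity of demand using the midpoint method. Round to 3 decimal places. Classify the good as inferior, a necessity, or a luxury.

-1.295 (inferior good)

ΔQ = 262 − 173.4 = 88.6; midpoint Q̄ = (173.4 + 262)/2 = 217.7.
ΔI = 18850 − 25880 = -7030; midpoint Ī = (25880 + 18850)/2 = 22365.
η = (ΔQ/Q̄) ÷ (ΔI/Ī) = (88.6/217.7) ÷ (-7030/22365) = -1.295.
η < 0 ⇒ inferior good.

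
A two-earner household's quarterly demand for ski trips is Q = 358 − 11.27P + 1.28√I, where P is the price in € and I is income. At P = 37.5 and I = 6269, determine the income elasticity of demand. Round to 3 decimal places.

At P = 37.5, I = 6269: Q = 36.722.
Holding P constant, ∂Q/∂I = 1.28/(2√I) = 0.00808315.
η_I = (∂Q/∂I)·(I/Q) = 0.00808315 × (6269/36.722) = 1.380.

1.380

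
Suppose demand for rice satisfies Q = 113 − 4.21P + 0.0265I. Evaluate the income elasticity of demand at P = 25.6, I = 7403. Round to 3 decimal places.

At P = 25.6, I = 7403: Q = 201.403.
Holding P constant, ∂Q/∂I = 0.0265.
η_I = (∂Q/∂I)·(I/Q) = 0.0265 × (7403/201.403) = 0.974.

0.974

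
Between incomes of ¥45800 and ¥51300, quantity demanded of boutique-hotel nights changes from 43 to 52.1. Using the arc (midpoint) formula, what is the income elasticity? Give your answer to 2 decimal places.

ΔQ = 52.1 − 43 = 9.1; midpoint Q̄ = (43 + 52.1)/2 = 47.55.
ΔI = 51300 − 45800 = 5500; midpoint Ī = (45800 + 51300)/2 = 48550.
η = (ΔQ/Q̄) ÷ (ΔI/Ī) = (9.1/47.55) ÷ (5500/48550) = 1.69.

1.69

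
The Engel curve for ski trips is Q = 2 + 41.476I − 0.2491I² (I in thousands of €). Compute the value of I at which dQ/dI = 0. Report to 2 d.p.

dQ/dI = 41.476 − 0.4982I.
The good is inferior where dQ/dI < 0. Setting dQ/dI = 0 gives I = 41.476 / 0.4982 = 83.25.

83.25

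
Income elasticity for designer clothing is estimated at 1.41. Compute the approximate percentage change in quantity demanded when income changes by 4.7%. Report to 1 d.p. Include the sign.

6.6%

%ΔQ ≈ η × %ΔI = 1.41 × 4.7% = 6.6%.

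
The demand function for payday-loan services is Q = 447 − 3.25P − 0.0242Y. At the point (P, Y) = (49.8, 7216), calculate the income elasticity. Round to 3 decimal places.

At P = 49.8, Y = 7216: Q = 110.523.
Holding P constant, ∂Q/∂Y = −0.0242.
η_Y = (∂Q/∂Y)·(Y/Q) = -0.0242 × (7216/110.523) = -1.580.

-1.580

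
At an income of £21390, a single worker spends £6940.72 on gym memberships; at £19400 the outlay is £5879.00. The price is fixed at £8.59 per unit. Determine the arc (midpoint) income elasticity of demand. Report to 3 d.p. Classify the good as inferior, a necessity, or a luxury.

With a constant price, Q₁ = 6940.72/8.59 = 808.000 and Q₂ = 5879.00/8.59 = 684.400 (equivalently, work directly with expenditure since P cancels).
Midpoint %ΔQ = (5879.00 − 6940.72)/6409.86 = -0.16564; midpoint %ΔI = (19400 − 21390)/20395 = -0.09757.
η = -0.16564 / -0.09757 = 1.698.
η > 1 ⇒ luxury.

1.698 (luxury)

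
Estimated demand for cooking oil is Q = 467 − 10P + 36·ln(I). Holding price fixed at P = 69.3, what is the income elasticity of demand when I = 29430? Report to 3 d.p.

0.249

At P = 69.3, I = 29430: Q = 144.432.
Holding P constant, ∂Q/∂I = 36/I = 0.00122324.
η_I = (∂Q/∂I)·(I/Q) = 0.00122324 × (29430/144.432) = 0.249.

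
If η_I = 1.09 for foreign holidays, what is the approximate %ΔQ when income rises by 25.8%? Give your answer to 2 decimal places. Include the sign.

%ΔQ ≈ η × %ΔI = 1.09 × 25.8% = 28.12%.

28.12%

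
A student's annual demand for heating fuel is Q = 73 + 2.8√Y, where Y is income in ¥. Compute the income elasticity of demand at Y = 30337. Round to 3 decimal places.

0.435

At Y = 30337: Q = 560.691.
dQ/dY = 2.8/(2√Y) = 0.00803788 at this income.
η = (dQ/dY)·(Y/Q) = 0.00803788 × (30337/560.691) = 0.435.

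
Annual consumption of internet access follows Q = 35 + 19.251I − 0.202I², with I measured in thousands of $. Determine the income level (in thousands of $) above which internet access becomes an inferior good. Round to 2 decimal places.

dQ/dI = 19.251 − 0.404I.
The good is inferior where dQ/dI < 0. Setting dQ/dI = 0 gives I = 19.251 / 0.404 = 47.65.

47.65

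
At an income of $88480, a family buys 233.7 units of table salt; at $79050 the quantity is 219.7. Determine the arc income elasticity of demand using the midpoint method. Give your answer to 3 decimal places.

ΔQ = 219.7 − 233.7 = -14; midpoint Q̄ = (233.7 + 219.7)/2 = 226.7.
ΔI = 79050 − 88480 = -9430; midpoint Ī = (88480 + 79050)/2 = 83765.
η = (ΔQ/Q̄) ÷ (ΔI/Ī) = (-14/226.7) ÷ (-9430/83765) = 0.549.

0.549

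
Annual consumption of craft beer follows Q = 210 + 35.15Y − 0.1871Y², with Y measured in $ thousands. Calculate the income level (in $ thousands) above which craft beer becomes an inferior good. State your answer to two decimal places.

93.93

dQ/dY = 35.15 − 0.3742Y.
The good is inferior where dQ/dY < 0. Setting dQ/dY = 0 gives Y = 35.15 / 0.3742 = 93.93.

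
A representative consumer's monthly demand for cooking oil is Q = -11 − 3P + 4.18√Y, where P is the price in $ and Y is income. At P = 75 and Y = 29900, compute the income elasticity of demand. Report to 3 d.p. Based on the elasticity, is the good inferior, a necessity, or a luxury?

At P = 75, Y = 29900: Q = 486.790.
Holding P constant, ∂Q/∂Y = 4.18/(2√Y) = 0.0120868.
η_Y = (∂Q/∂Y)·(Y/Q) = 0.0120868 × (29900/486.790) = 0.742.
Since 0 < η < 1, this is a necessity.

0.742 (necessity)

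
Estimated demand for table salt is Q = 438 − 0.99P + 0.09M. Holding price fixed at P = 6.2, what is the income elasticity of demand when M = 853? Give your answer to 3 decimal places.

At P = 6.2, M = 853: Q = 508.632.
Holding P constant, ∂Q/∂M = 0.09.
η_M = (∂Q/∂M)·(M/Q) = 0.09 × (853/508.632) = 0.151.

0.151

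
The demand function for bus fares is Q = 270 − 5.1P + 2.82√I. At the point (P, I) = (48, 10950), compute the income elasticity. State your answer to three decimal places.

At P = 48, I = 10950: Q = 320.291.
Holding P constant, ∂Q/∂I = 2.82/(2√I) = 0.0134745.
η_I = (∂Q/∂I)·(I/Q) = 0.0134745 × (10950/320.291) = 0.461.

0.461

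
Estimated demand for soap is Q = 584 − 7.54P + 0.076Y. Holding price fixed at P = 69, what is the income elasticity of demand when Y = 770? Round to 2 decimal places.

At P = 69, Y = 770: Q = 122.260.
Holding P constant, ∂Q/∂Y = 0.076.
η_Y = (∂Q/∂Y)·(Y/Q) = 0.076 × (770/122.260) = 0.48.

0.48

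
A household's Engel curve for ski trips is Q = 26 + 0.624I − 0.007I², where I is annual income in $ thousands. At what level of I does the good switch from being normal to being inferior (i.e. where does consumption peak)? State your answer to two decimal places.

44.57

dQ/dI = 0.624 − 0.014I.
The good is inferior where dQ/dI < 0. Setting dQ/dI = 0 gives I = 0.624 / 0.014 = 44.57.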